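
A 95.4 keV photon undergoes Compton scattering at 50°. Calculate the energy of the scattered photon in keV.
89.4356 keV

First convert energy to wavelength:
λ = hc/E, with hc ≈ 1239.842 keV·pm (i.e. 1239.842 eV·nm)

For E = 95.4 keV = 95400 eV:
λ = 1239.842 keV·pm / 95.4 keV
λ = 12.9962 pm

Calculate the Compton shift:
Δλ = λ_C(1 - cos(50°)) = 2.4263 × 0.3572
Δλ = 0.8667 pm

Final wavelength:
λ' = 12.9962 + 0.8667 = 13.8630 pm

Final energy:
E' = hc/λ' = 1239.842 / 13.8630 = 89.4356 keV

(Intermediate values are shown rounded; full precision is carried through to the final answer.)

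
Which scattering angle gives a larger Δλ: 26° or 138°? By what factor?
138° produces the larger shift by a factor of 17.224

Calculate both shifts using Δλ = λ_C(1 - cos θ):

For θ₁ = 26°:
Δλ₁ = 2.4263 × (1 - cos(26°))
Δλ₁ = 2.4263 × 0.1012
Δλ₁ = 0.2456 pm

For θ₂ = 138°:
Δλ₂ = 2.4263 × (1 - cos(138°))
Δλ₂ = 2.4263 × 1.7431
Δλ₂ = 4.2294 pm

The 138° angle produces the larger shift.
Ratio: 4.2294/0.2456 = 17.224

(Intermediate values are shown rounded; full precision is carried through to the final answer.)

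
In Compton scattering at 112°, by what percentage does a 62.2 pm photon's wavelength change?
5.3621%

Calculate the Compton shift:
Δλ = λ_C(1 - cos(112°))
Δλ = 2.4263 × (1 - cos(112°))
Δλ = 2.4263 × 1.3746
Δλ = 3.3352 pm

Percentage change:
(Δλ/λ₀) × 100 = (3.3352/62.2) × 100
= 5.3621%

(Intermediate values are shown rounded; full precision is carried through to the final answer.)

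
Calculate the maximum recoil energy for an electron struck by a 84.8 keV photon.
21.1315 keV

Maximum energy transfer occurs at θ = 180° (backscattering).

Initial photon: E₀ = 84.8 keV → λ₀ = 14.6208 pm

Maximum Compton shift (at 180°):
Δλ_max = 2λ_C = 2 × 2.4263 = 4.8526 pm

Final wavelength:
λ' = 14.6208 + 4.8526 = 19.4734 pm

Minimum photon energy (maximum energy to electron):
E'_min = hc/λ' = 63.6685 keV

Maximum electron kinetic energy:
K_max = E₀ - E'_min = 84.8000 - 63.6685 = 21.1315 keV

(Intermediate values are shown rounded; full precision is carried through to the final answer.)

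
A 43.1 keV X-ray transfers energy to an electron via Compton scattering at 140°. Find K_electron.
5.5877 keV

By energy conservation: K_e = E_initial - E_final

First find the scattered photon energy:
Initial wavelength: λ = hc/E = 28.7666 pm
Compton shift: Δλ = λ_C(1 - cos(140°)) = 4.2850 pm
Final wavelength: λ' = 28.7666 + 4.2850 = 33.0516 pm
Final photon energy: E' = hc/λ' = 37.5123 keV

Electron kinetic energy:
K_e = E - E' = 43.1000 - 37.5123 = 5.5877 keV

(Intermediate values are shown rounded; full precision is carried through to the final answer.)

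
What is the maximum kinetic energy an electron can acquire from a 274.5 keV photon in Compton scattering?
142.1704 keV

Maximum energy transfer occurs at θ = 180° (backscattering).

Initial photon: E₀ = 274.5 keV → λ₀ = 4.5167 pm

Maximum Compton shift (at 180°):
Δλ_max = 2λ_C = 2 × 2.4263 = 4.8526 pm

Final wavelength:
λ' = 4.5167 + 4.8526 = 9.3693 pm

Minimum photon energy (maximum energy to electron):
E'_min = hc/λ' = 132.3296 keV

Maximum electron kinetic energy:
K_max = E₀ - E'_min = 274.5000 - 132.3296 = 142.1704 keV

(Intermediate values are shown rounded; full precision is carried through to the final answer.)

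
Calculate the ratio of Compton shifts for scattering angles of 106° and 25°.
106° produces the larger shift by a factor of 13.615

Calculate both shifts using Δλ = λ_C(1 - cos θ):

For θ₁ = 25°:
Δλ₁ = 2.4263 × (1 - cos(25°))
Δλ₁ = 2.4263 × 0.0937
Δλ₁ = 0.2273 pm

For θ₂ = 106°:
Δλ₂ = 2.4263 × (1 - cos(106°))
Δλ₂ = 2.4263 × 1.2756
Δλ₂ = 3.0951 pm

The 106° angle produces the larger shift.
Ratio: 3.0951/0.2273 = 13.615

(Intermediate values are shown rounded; full precision is carried through to the final answer.)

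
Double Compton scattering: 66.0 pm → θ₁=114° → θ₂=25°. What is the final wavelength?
69.6405 pm

Apply Compton shift twice:

First scattering at θ₁ = 114°:
Δλ₁ = λ_C(1 - cos(114°))
Δλ₁ = 2.4263 × 1.4067
Δλ₁ = 3.4132 pm

After first scattering:
λ₁ = 66.0 + 3.4132 = 69.4132 pm

Second scattering at θ₂ = 25°:
Δλ₂ = λ_C(1 - cos(25°))
Δλ₂ = 2.4263 × 0.0937
Δλ₂ = 0.2273 pm

Final wavelength:
λ₂ = 69.4132 + 0.2273 = 69.6405 pm

Total shift: Δλ_total = 3.4132 + 0.2273 = 3.6405 pm

(Intermediate values are shown rounded; full precision is carried through to the final answer.)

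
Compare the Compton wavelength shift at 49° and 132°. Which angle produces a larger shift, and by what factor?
132° produces the larger shift by a factor of 4.853

Calculate both shifts using Δλ = λ_C(1 - cos θ):

For θ₁ = 49°:
Δλ₁ = 2.4263 × (1 - cos(49°))
Δλ₁ = 2.4263 × 0.3439
Δλ₁ = 0.8345 pm

For θ₂ = 132°:
Δλ₂ = 2.4263 × (1 - cos(132°))
Δλ₂ = 2.4263 × 1.6691
Δλ₂ = 4.0498 pm

The 132° angle produces the larger shift.
Ratio: 4.0498/0.8345 = 4.853

(Intermediate values are shown rounded; full precision is carried through to the final answer.)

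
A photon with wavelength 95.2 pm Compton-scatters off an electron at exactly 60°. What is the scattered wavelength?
96.4132 pm

Using the Compton formula: λ' = λ + λ_C(1 − cos θ)

For θ = 60°, cos θ = 1/2 (exact) = 0.5000, so:
1 − cos 60° = 1 − (1/2) = 0.5000

Δλ = λ_C × 0.5000 = 2.4263 × 0.5000 = 1.2132 pm

λ' = 95.2 + 1.2132 = 96.4132 pm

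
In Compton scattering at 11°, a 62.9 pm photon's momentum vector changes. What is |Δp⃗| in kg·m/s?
2.0186e-24 kg·m/s

Photon momentum magnitude is p = h/λ.

Initial momentum:
p₀ = h/λ = 6.6261e-34/6.2900e-11 = 1.0534e-23 kg·m/s

After scattering:
λ' = λ + Δλ = 62.9 + 0.0446 = 62.9446 pm
p' = h/λ' = 6.6261e-34/6.2945e-11 = 1.0527e-23 kg·m/s

Momentum is a vector; the scattered photon's direction makes angle θ = 11° with the incident direction. The magnitude of the vector change Δp⃗ = p⃗₀ − p⃗' is found from the law of cosines:
|Δp⃗|² = p₀² + p'² − 2p₀p'cos θ
|Δp⃗|² = (1.0534e-23)² + (1.0527e-23)² − 2·1.0534e-23·1.0527e-23·cos(11°)
|Δp⃗| = 2.0186e-24 kg·m/s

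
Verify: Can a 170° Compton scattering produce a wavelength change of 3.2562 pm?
No, inconsistent

Calculate the expected shift for θ = 170°:

Δλ_expected = λ_C(1 - cos(170°))
Δλ_expected = 2.4263 × (1 - cos(170°))
Δλ_expected = 2.4263 × 1.9848
Δλ_expected = 4.8158 pm

Given shift: 3.2562 pm
Expected shift: 4.8158 pm
Difference: 1.5596 pm

The values do not match. The given shift corresponds to θ ≈ 110.0°, not 170°.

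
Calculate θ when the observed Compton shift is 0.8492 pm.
49.46°

From the Compton formula Δλ = λ_C(1 - cos θ), we can solve for θ:

cos θ = 1 - Δλ/λ_C

Given:
- Δλ = 0.8492 pm
- λ_C = h/(m_e·c) ≈ 2.42631024 pm

cos θ = 1 - 0.8492/2.42631024
cos θ = 1 - 0.349996
cos θ = 0.650004

θ = arccos(0.650004)
θ = 49.46°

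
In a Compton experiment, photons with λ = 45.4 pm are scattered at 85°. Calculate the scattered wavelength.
47.6148 pm

Using the Compton scattering formula:
λ' = λ + Δλ = λ + λ_C(1 - cos θ)

Given:
- Initial wavelength λ = 45.4 pm
- Scattering angle θ = 85°
- Compton wavelength λ_C ≈ 2.4263 pm

Calculate the shift:
Δλ = 2.4263 × (1 - cos(85°))
Δλ = 2.4263 × 0.9128
Δλ = 2.2148 pm

Final wavelength:
λ' = 45.4 + 2.2148 = 47.6148 pm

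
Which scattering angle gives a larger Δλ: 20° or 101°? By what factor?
101° produces the larger shift by a factor of 19.746

Calculate both shifts using Δλ = λ_C(1 - cos θ):

For θ₁ = 20°:
Δλ₁ = 2.4263 × (1 - cos(20°))
Δλ₁ = 2.4263 × 0.0603
Δλ₁ = 0.1463 pm

For θ₂ = 101°:
Δλ₂ = 2.4263 × (1 - cos(101°))
Δλ₂ = 2.4263 × 1.1908
Δλ₂ = 2.8893 pm

The 101° angle produces the larger shift.
Ratio: 2.8893/0.1463 = 19.746

(Intermediate values are shown rounded; full precision is carried through to the final answer.)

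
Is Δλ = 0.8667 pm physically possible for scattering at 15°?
No, inconsistent

Calculate the expected shift for θ = 15°:

Δλ_expected = λ_C(1 - cos(15°))
Δλ_expected = 2.4263 × (1 - cos(15°))
Δλ_expected = 2.4263 × 0.0341
Δλ_expected = 0.0827 pm

Given shift: 0.8667 pm
Expected shift: 0.0827 pm
Difference: 0.7840 pm

The values do not match. The given shift corresponds to θ ≈ 50.0°, not 15°.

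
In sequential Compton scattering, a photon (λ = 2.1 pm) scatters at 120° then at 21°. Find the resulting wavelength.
5.9006 pm

Apply Compton shift twice:

First scattering at θ₁ = 120°:
Δλ₁ = λ_C(1 - cos(120°))
Δλ₁ = 2.4263 × 1.5000
Δλ₁ = 3.6395 pm

After first scattering:
λ₁ = 2.1 + 3.6395 = 5.7395 pm

Second scattering at θ₂ = 21°:
Δλ₂ = λ_C(1 - cos(21°))
Δλ₂ = 2.4263 × 0.0664
Δλ₂ = 0.1612 pm

Final wavelength:
λ₂ = 5.7395 + 0.1612 = 5.9006 pm

Total shift: Δλ_total = 3.6395 + 0.1612 = 3.8006 pm

(Intermediate values are shown rounded; full precision is carried through to the final answer.)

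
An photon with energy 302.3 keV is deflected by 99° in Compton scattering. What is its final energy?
179.4991 keV

First convert energy to wavelength:
λ = hc/E, with hc ≈ 1239.842 keV·pm (i.e. 1239.842 eV·nm)

For E = 302.3 keV = 302300 eV:
λ = 1239.842 keV·pm / 302.3 keV
λ = 4.1014 pm

Calculate the Compton shift:
Δλ = λ_C(1 - cos(99°)) = 2.4263 × 1.1564
Δλ = 2.8059 pm

Final wavelength:
λ' = 4.1014 + 2.8059 = 6.9072 pm

Final energy:
E' = hc/λ' = 1239.842 / 6.9072 = 179.4991 keV

(Intermediate values are shown rounded; full precision is carried through to the final answer.)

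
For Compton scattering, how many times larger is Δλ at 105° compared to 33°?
105° produces the larger shift by a factor of 7.803

Calculate both shifts using Δλ = λ_C(1 - cos θ):

For θ₁ = 33°:
Δλ₁ = 2.4263 × (1 - cos(33°))
Δλ₁ = 2.4263 × 0.1613
Δλ₁ = 0.3914 pm

For θ₂ = 105°:
Δλ₂ = 2.4263 × (1 - cos(105°))
Δλ₂ = 2.4263 × 1.2588
Δλ₂ = 3.0543 pm

The 105° angle produces the larger shift.
Ratio: 3.0543/0.3914 = 7.803

(Intermediate values are shown rounded; full precision is carried through to the final answer.)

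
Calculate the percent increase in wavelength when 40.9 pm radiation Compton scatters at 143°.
10.6700%

Calculate the Compton shift:
Δλ = λ_C(1 - cos(143°))
Δλ = 2.4263 × (1 - cos(143°))
Δλ = 2.4263 × 1.7986
Δλ = 4.3640 pm

Percentage change:
(Δλ/λ₀) × 100 = (4.3640/40.9) × 100
= 10.6700%

(Intermediate values are shown rounded; full precision is carried through to the final answer.)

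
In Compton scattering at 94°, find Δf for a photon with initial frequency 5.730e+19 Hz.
1.900e+19 Hz (decrease)

Convert frequency to wavelength (c = 299792458 m/s):
λ₀ = c/f₀ = 299792458/5.730e+19 = 5.2319801e-12 m = 5.2320 pm

Calculate Compton shift:
Δλ = λ_C(1 - cos(94°)) = 2.5956 pm

Final wavelength:
λ' = λ₀ + Δλ = 5.2320 + 2.5956 = 7.8275 pm

Final frequency:
f' = c/λ' = 299792458/7.8275412e-12 = 3.8299697e+19 Hz

Frequency shift (decrease):
Δf = f₀ - f' = 5.730e+19 - 3.8299697e+19 = 1.900e+19 Hz

(Intermediate values are shown rounded; full precision is carried through to the final answer.)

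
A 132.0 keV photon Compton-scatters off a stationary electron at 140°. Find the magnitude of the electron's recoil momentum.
1.1207e-22 kg·m/s

The electron is initially at rest, so by conservation of momentum:
p⃗_e = p⃗₀ − p⃗'  (incident photon momentum minus scattered photon momentum)

Photon momentum magnitudes (p = h/λ = E/c):
λ₀ = hc/E₀ = 9.3927 pm → p₀ = h/λ₀ = 7.0545e-23 kg·m/s
Δλ = λ_C(1 − cos 140°) = 4.2850 pm
λ' = 13.6777 pm → p' = h/λ' = 4.8444e-23 kg·m/s

The scattered photon makes angle θ = 140° with the incident direction, so by the law of cosines:
|p⃗_e|² = p₀² + p'² − 2p₀p'cos θ
|p⃗_e|² = (7.0545e-23)² + (4.8444e-23)² − 2·7.0545e-23·4.8444e-23·cos(140°)
|p⃗_e| = 1.1207e-22 kg·m/s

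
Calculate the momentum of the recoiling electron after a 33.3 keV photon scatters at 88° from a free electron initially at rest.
2.4005e-23 kg·m/s

The electron is initially at rest, so by conservation of momentum:
p⃗_e = p⃗₀ − p⃗'  (incident photon momentum minus scattered photon momentum)

Photon momentum magnitudes (p = h/λ = E/c):
λ₀ = hc/E₀ = 37.2325 pm → p₀ = h/λ₀ = 1.7796e-23 kg·m/s
Δλ = λ_C(1 − cos 88°) = 2.3416 pm
λ' = 39.5741 pm → p' = h/λ' = 1.6743e-23 kg·m/s

The scattered photon makes angle θ = 88° with the incident direction, so by the law of cosines:
|p⃗_e|² = p₀² + p'² − 2p₀p'cos θ
|p⃗_e|² = (1.7796e-23)² + (1.6743e-23)² − 2·1.7796e-23·1.6743e-23·cos(88°)
|p⃗_e| = 2.4005e-23 kg·m/s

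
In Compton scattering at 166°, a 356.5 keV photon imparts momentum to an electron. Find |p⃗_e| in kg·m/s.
2.6908e-22 kg·m/s

The electron is initially at rest, so by conservation of momentum:
p⃗_e = p⃗₀ − p⃗'  (incident photon momentum minus scattered photon momentum)

Photon momentum magnitudes (p = h/λ = E/c):
λ₀ = hc/E₀ = 3.4778 pm → p₀ = h/λ₀ = 1.9052e-22 kg·m/s
Δλ = λ_C(1 − cos 166°) = 4.7805 pm
λ' = 8.2584 pm → p' = h/λ' = 8.0235e-23 kg·m/s

The scattered photon makes angle θ = 166° with the incident direction, so by the law of cosines:
|p⃗_e|² = p₀² + p'² − 2p₀p'cos θ
|p⃗_e|² = (1.9052e-22)² + (8.0235e-23)² − 2·1.9052e-22·8.0235e-23·cos(166°)
|p⃗_e| = 2.6908e-22 kg·m/s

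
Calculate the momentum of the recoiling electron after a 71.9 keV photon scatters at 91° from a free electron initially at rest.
5.1492e-23 kg·m/s

The electron is initially at rest, so by conservation of momentum:
p⃗_e = p⃗₀ − p⃗'  (incident photon momentum minus scattered photon momentum)

Photon momentum magnitudes (p = h/λ = E/c):
λ₀ = hc/E₀ = 17.2440 pm → p₀ = h/λ₀ = 3.8425e-23 kg·m/s
Δλ = λ_C(1 − cos 91°) = 2.4687 pm
λ' = 19.7126 pm → p' = h/λ' = 3.3613e-23 kg·m/s

The scattered photon makes angle θ = 91° with the incident direction, so by the law of cosines:
|p⃗_e|² = p₀² + p'² − 2p₀p'cos θ
|p⃗_e|² = (3.8425e-23)² + (3.3613e-23)² − 2·3.8425e-23·3.3613e-23·cos(91°)
|p⃗_e| = 5.1492e-23 kg·m/s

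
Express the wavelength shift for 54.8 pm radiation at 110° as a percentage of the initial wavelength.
5.9419%

Calculate the Compton shift:
Δλ = λ_C(1 - cos(110°))
Δλ = 2.4263 × (1 - cos(110°))
Δλ = 2.4263 × 1.3420
Δλ = 3.2562 pm

Percentage change:
(Δλ/λ₀) × 100 = (3.2562/54.8) × 100
= 5.9419%

(Intermediate values are shown rounded; full precision is carried through to the final answer.)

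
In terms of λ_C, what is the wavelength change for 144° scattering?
1.8090 λ_C

The Compton shift formula is:
Δλ = λ_C(1 - cos θ)

Dividing both sides by λ_C:
Δλ/λ_C = 1 - cos θ

For θ = 144°:
Δλ/λ_C = 1 - cos(144°)
Δλ/λ_C = 1 - -0.8090
Δλ/λ_C = 1.8090

This means the shift is 1.8090 × λ_C = 4.3892 pm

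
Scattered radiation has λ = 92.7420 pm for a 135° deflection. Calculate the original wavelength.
88.6000 pm

From λ' = λ + Δλ, we have λ = λ' - Δλ

First calculate the Compton shift:
Δλ = λ_C(1 - cos θ)
Δλ = 2.4263 × (1 - cos(135°))
Δλ = 2.4263 × 1.7071
Δλ = 4.1420 pm

Initial wavelength:
λ = λ' - Δλ
λ = 92.7420 - 4.1420
λ = 88.6000 pm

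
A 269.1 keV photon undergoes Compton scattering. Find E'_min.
131.0617 keV (at θ = 180°)

The scattered photon has minimum energy when its wavelength is maximum, i.e., when the Compton shift Δλ = λ_C(1 − cos θ) is maximum. This occurs at θ = 180° (backscattering), giving Δλ_max = 2λ_C = 4.8526 pm.

Initial wavelength: λ₀ = hc/E₀ = 4.6074 pm
Maximum final wavelength: λ'_max = λ₀ + 2λ_C = 4.6074 + 4.8526 = 9.4600 pm
Minimum final energy: E'_min = hc/λ'_max = 131.0617 keV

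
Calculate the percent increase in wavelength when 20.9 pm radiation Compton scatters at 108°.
15.1966%

Calculate the Compton shift:
Δλ = λ_C(1 - cos(108°))
Δλ = 2.4263 × (1 - cos(108°))
Δλ = 2.4263 × 1.3090
Δλ = 3.1761 pm

Percentage change:
(Δλ/λ₀) × 100 = (3.1761/20.9) × 100
= 15.1966%

(Intermediate values are shown rounded; full precision is carried through to the final answer.)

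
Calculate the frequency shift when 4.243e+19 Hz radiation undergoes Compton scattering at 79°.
9.226e+18 Hz (decrease)

Convert frequency to wavelength (c = 299792458 m/s):
λ₀ = c/f₀ = 299792458/4.243e+19 = 7.0655776e-12 m = 7.0656 pm

Calculate Compton shift:
Δλ = λ_C(1 - cos(79°)) = 1.9633 pm

Final wavelength:
λ' = λ₀ + Δλ = 7.0656 + 1.9633 = 9.0289 pm

Final frequency:
f' = c/λ' = 299792458/9.0289260e-12 = 3.3203557e+19 Hz

Frequency shift (decrease):
Δf = f₀ - f' = 4.243e+19 - 3.3203557e+19 = 9.226e+18 Hz

(Intermediate values are shown rounded; full precision is carried through to the final answer.)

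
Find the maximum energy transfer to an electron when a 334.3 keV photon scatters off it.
189.4822 keV

Maximum energy transfer occurs at θ = 180° (backscattering).

Initial photon: E₀ = 334.3 keV → λ₀ = 3.7088 pm

Maximum Compton shift (at 180°):
Δλ_max = 2λ_C = 2 × 2.4263 = 4.8526 pm

Final wavelength:
λ' = 3.7088 + 4.8526 = 8.5614 pm

Minimum photon energy (maximum energy to electron):
E'_min = hc/λ' = 144.8178 keV

Maximum electron kinetic energy:
K_max = E₀ - E'_min = 334.3000 - 144.8178 = 189.4822 keV

(Intermediate values are shown rounded; full precision is carried through to the final answer.)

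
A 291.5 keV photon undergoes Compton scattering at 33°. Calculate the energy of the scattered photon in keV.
266.9339 keV

First convert energy to wavelength:
λ = hc/E, with hc ≈ 1239.842 keV·pm (i.e. 1239.842 eV·nm)

For E = 291.5 keV = 291500 eV:
λ = 1239.842 keV·pm / 291.5 keV
λ = 4.2533 pm

Calculate the Compton shift:
Δλ = λ_C(1 - cos(33°)) = 2.4263 × 0.1613
Δλ = 0.3914 pm

Final wavelength:
λ' = 4.2533 + 0.3914 = 4.6448 pm

Final energy:
E' = hc/λ' = 1239.842 / 4.6448 = 266.9339 keV

(Intermediate values are shown rounded; full precision is carried through to the final answer.)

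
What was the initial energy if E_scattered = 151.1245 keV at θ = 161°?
355.9003 keV

Convert final energy to wavelength (hc ≈ 1239.842 keV·pm):
λ' = hc/E' = 1239.842 / 151.1245 = 8.2041 pm

Calculate the Compton shift:
Δλ = λ_C(1 - cos(161°))
Δλ = 2.4263 × (1 - cos(161°))
Δλ = 4.7204 pm

Initial wavelength:
λ = λ' - Δλ = 8.2041 - 4.7204 = 3.4837 pm

Initial energy:
E = hc/λ = 1239.842 / 3.4837 = 355.9003 keV

(Intermediate values are shown rounded; full precision is carried through to the final answer.)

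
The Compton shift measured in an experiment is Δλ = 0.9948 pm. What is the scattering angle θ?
53.84°

From the Compton formula Δλ = λ_C(1 - cos θ), we can solve for θ:

cos θ = 1 - Δλ/λ_C

Given:
- Δλ = 0.9948 pm
- λ_C = h/(m_e·c) ≈ 2.42631024 pm

cos θ = 1 - 0.9948/2.42631024
cos θ = 1 - 0.410005
cos θ = 0.589995

θ = arccos(0.589995)
θ = 53.84°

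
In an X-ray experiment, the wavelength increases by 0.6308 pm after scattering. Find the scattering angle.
42.27°

From the Compton formula Δλ = λ_C(1 - cos θ), we can solve for θ:

cos θ = 1 - Δλ/λ_C

Given:
- Δλ = 0.6308 pm
- λ_C = h/(m_e·c) ≈ 2.42631024 pm

cos θ = 1 - 0.6308/2.42631024
cos θ = 1 - 0.259983
cos θ = 0.740017

θ = arccos(0.740017)
θ = 42.27°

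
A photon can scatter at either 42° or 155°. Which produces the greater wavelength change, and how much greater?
155° produces the larger shift by a factor of 7.422

Calculate both shifts using Δλ = λ_C(1 - cos θ):

For θ₁ = 42°:
Δλ₁ = 2.4263 × (1 - cos(42°))
Δλ₁ = 2.4263 × 0.2569
Δλ₁ = 0.6232 pm

For θ₂ = 155°:
Δλ₂ = 2.4263 × (1 - cos(155°))
Δλ₂ = 2.4263 × 1.9063
Δλ₂ = 4.6253 pm

The 155° angle produces the larger shift.
Ratio: 4.6253/0.6232 = 7.422

(Intermediate values are shown rounded; full precision is carried through to the final answer.)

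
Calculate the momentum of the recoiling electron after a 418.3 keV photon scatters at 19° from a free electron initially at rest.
7.2829e-23 kg·m/s

The electron is initially at rest, so by conservation of momentum:
p⃗_e = p⃗₀ − p⃗'  (incident photon momentum minus scattered photon momentum)

Photon momentum magnitudes (p = h/λ = E/c):
λ₀ = hc/E₀ = 2.9640 pm → p₀ = h/λ₀ = 2.2355e-22 kg·m/s
Δλ = λ_C(1 − cos 19°) = 0.1322 pm
λ' = 3.0962 pm → p' = h/λ' = 2.1401e-22 kg·m/s

The scattered photon makes angle θ = 19° with the incident direction, so by the law of cosines:
|p⃗_e|² = p₀² + p'² − 2p₀p'cos θ
|p⃗_e|² = (2.2355e-22)² + (2.1401e-22)² − 2·2.2355e-22·2.1401e-22·cos(19°)
|p⃗_e| = 7.2829e-23 kg·m/s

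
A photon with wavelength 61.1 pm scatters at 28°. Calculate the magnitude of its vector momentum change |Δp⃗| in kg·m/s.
5.2352e-24 kg·m/s

Photon momentum magnitude is p = h/λ.

Initial momentum:
p₀ = h/λ = 6.6261e-34/6.1100e-11 = 1.0845e-23 kg·m/s

After scattering:
λ' = λ + Δλ = 61.1 + 0.2840 = 61.3840 pm
p' = h/λ' = 6.6261e-34/6.1384e-11 = 1.0794e-23 kg·m/s

Momentum is a vector; the scattered photon's direction makes angle θ = 28° with the incident direction. The magnitude of the vector change Δp⃗ = p⃗₀ − p⃗' is found from the law of cosines:
|Δp⃗|² = p₀² + p'² − 2p₀p'cos θ
|Δp⃗|² = (1.0845e-23)² + (1.0794e-23)² − 2·1.0845e-23·1.0794e-23·cos(28°)
|Δp⃗| = 5.2352e-24 kg·m/s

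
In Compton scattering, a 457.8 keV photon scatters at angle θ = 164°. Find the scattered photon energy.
166.0453 keV

First convert energy to wavelength:
λ = hc/E, with hc ≈ 1239.842 keV·pm (i.e. 1239.842 eV·nm)

For E = 457.8 keV = 457800 eV:
λ = 1239.842 keV·pm / 457.8 keV
λ = 2.7083 pm

Calculate the Compton shift:
Δλ = λ_C(1 - cos(164°)) = 2.4263 × 1.9613
Δλ = 4.7586 pm

Final wavelength:
λ' = 2.7083 + 4.7586 = 7.4669 pm

Final energy:
E' = hc/λ' = 1239.842 / 7.4669 = 166.0453 keV

(Intermediate values are shown rounded; full precision is carried through to the final answer.)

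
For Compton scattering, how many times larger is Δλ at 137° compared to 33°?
137° produces the larger shift by a factor of 10.732

Calculate both shifts using Δλ = λ_C(1 - cos θ):

For θ₁ = 33°:
Δλ₁ = 2.4263 × (1 - cos(33°))
Δλ₁ = 2.4263 × 0.1613
Δλ₁ = 0.3914 pm

For θ₂ = 137°:
Δλ₂ = 2.4263 × (1 - cos(137°))
Δλ₂ = 2.4263 × 1.7314
Δλ₂ = 4.2008 pm

The 137° angle produces the larger shift.
Ratio: 4.2008/0.3914 = 10.732

(Intermediate values are shown rounded; full precision is carried through to the final answer.)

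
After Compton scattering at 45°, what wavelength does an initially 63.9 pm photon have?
64.6106 pm

Using the Compton formula: λ' = λ + λ_C(1 − cos θ)

For θ = 45°, cos θ = √2/2 (exact) ≈ 0.7071, so:
1 − cos 45° = 1 − (√2/2) ≈ 0.2929

Δλ = λ_C × 0.2929 = 2.4263 × 0.2929 = 0.7106 pm

λ' = 63.9 + 0.7106 = 64.6106 pm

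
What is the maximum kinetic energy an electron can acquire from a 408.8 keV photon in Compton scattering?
251.5694 keV

Maximum energy transfer occurs at θ = 180° (backscattering).

Initial photon: E₀ = 408.8 keV → λ₀ = 3.0329 pm

Maximum Compton shift (at 180°):
Δλ_max = 2λ_C = 2 × 2.4263 = 4.8526 pm

Final wavelength:
λ' = 3.0329 + 4.8526 = 7.8855 pm

Minimum photon energy (maximum energy to electron):
E'_min = hc/λ' = 157.2306 keV

Maximum electron kinetic energy:
K_max = E₀ - E'_min = 408.8000 - 157.2306 = 251.5694 keV

(Intermediate values are shown rounded; full precision is carried through to the final answer.)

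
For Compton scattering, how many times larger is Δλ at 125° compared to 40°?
125° produces the larger shift by a factor of 6.726

Calculate both shifts using Δλ = λ_C(1 - cos θ):

For θ₁ = 40°:
Δλ₁ = 2.4263 × (1 - cos(40°))
Δλ₁ = 2.4263 × 0.2340
Δλ₁ = 0.5676 pm

For θ₂ = 125°:
Δλ₂ = 2.4263 × (1 - cos(125°))
Δλ₂ = 2.4263 × 1.5736
Δλ₂ = 3.8180 pm

The 125° angle produces the larger shift.
Ratio: 3.8180/0.5676 = 6.726

(Intermediate values are shown rounded; full precision is carried through to the final answer.)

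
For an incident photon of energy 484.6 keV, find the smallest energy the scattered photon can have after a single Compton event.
167.2951 keV (at θ = 180°)

The scattered photon has minimum energy when its wavelength is maximum, i.e., when the Compton shift Δλ = λ_C(1 − cos θ) is maximum. This occurs at θ = 180° (backscattering), giving Δλ_max = 2λ_C = 4.8526 pm.

Initial wavelength: λ₀ = hc/E₀ = 2.5585 pm
Maximum final wavelength: λ'_max = λ₀ + 2λ_C = 2.5585 + 4.8526 = 7.4111 pm
Minimum final energy: E'_min = hc/λ'_max = 167.2951 keV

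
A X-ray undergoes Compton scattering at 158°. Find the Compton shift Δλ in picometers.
4.6759 pm

Using the Compton scattering formula:
Δλ = λ_C(1 - cos θ)

where λ_C = h/(m_e·c) ≈ 2.4263 pm is the Compton wavelength of an electron.

For θ = 158°:
cos(158°) = -0.9272
1 - cos(158°) = 1.9272

Δλ = 2.4263 × 1.9272
Δλ = 4.6759 pm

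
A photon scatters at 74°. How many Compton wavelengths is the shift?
0.7244 λ_C

The Compton shift formula is:
Δλ = λ_C(1 - cos θ)

Dividing both sides by λ_C:
Δλ/λ_C = 1 - cos θ

For θ = 74°:
Δλ/λ_C = 1 - cos(74°)
Δλ/λ_C = 1 - 0.2756
Δλ/λ_C = 0.7244

This means the shift is 0.7244 × λ_C = 1.7575 pm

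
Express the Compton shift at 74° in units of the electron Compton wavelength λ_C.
0.7244 λ_C

The Compton shift formula is:
Δλ = λ_C(1 - cos θ)

Dividing both sides by λ_C:
Δλ/λ_C = 1 - cos θ

For θ = 74°:
Δλ/λ_C = 1 - cos(74°)
Δλ/λ_C = 1 - 0.2756
Δλ/λ_C = 0.7244

This means the shift is 0.7244 × λ_C = 1.7575 pm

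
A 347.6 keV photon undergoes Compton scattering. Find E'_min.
147.2587 keV (at θ = 180°)

The scattered photon has minimum energy when its wavelength is maximum, i.e., when the Compton shift Δλ = λ_C(1 − cos θ) is maximum. This occurs at θ = 180° (backscattering), giving Δλ_max = 2λ_C = 4.8526 pm.

Initial wavelength: λ₀ = hc/E₀ = 3.5669 pm
Maximum final wavelength: λ'_max = λ₀ + 2λ_C = 3.5669 + 4.8526 = 8.4195 pm
Minimum final energy: E'_min = hc/λ'_max = 147.2587 keV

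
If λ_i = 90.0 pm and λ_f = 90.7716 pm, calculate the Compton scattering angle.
47.00°

First find the wavelength shift:
Δλ = λ' - λ = 90.7716 - 90.0 = 0.7716 pm

Using Δλ = λ_C(1 - cos θ), with λ_C = h/(m_e·c) ≈ 2.42631024 pm:
cos θ = 1 - Δλ/λ_C
cos θ = 1 - 0.7716/2.42631024
cos θ = 0.681986

θ = arccos(0.681986)
θ = 47.00°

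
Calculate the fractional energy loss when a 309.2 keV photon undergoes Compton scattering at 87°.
0.3644 (or 36.44%)

Calculate initial and final photon energies:

Initial: E₀ = 309.2 keV → λ₀ = 4.0098 pm
Compton shift: Δλ = 2.2993 pm
Final wavelength: λ' = 6.3092 pm
Final energy: E' = 196.5144 keV

Fractional energy loss:
(E₀ - E')/E₀ = (309.2000 - 196.5144)/309.2000
= 112.6856/309.2000
= 0.3644
= 36.44%

(Intermediate values are shown rounded; full precision is carried through to the final answer.)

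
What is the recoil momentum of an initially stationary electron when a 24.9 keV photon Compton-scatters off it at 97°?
1.9422e-23 kg·m/s

The electron is initially at rest, so by conservation of momentum:
p⃗_e = p⃗₀ − p⃗'  (incident photon momentum minus scattered photon momentum)

Photon momentum magnitudes (p = h/λ = E/c):
λ₀ = hc/E₀ = 49.7929 pm → p₀ = h/λ₀ = 1.3307e-23 kg·m/s
Δλ = λ_C(1 − cos 97°) = 2.7220 pm
λ' = 52.5149 pm → p' = h/λ' = 1.2618e-23 kg·m/s

The scattered photon makes angle θ = 97° with the incident direction, so by the law of cosines:
|p⃗_e|² = p₀² + p'² − 2p₀p'cos θ
|p⃗_e|² = (1.3307e-23)² + (1.2618e-23)² − 2·1.3307e-23·1.2618e-23·cos(97°)
|p⃗_e| = 1.9422e-23 kg·m/s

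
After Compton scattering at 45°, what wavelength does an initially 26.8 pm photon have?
27.5106 pm

Using the Compton formula: λ' = λ + λ_C(1 − cos θ)

For θ = 45°, cos θ = √2/2 (exact) ≈ 0.7071, so:
1 − cos 45° = 1 − (√2/2) ≈ 0.2929

Δλ = λ_C × 0.2929 = 2.4263 × 0.2929 = 0.7106 pm

λ' = 26.8 + 0.7106 = 27.5106 pm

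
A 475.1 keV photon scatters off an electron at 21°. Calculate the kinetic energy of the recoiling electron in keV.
27.6326 keV

By energy conservation: K_e = E_initial - E_final

First find the scattered photon energy:
Initial wavelength: λ = hc/E = 2.6096 pm
Compton shift: Δλ = λ_C(1 - cos(21°)) = 0.1612 pm
Final wavelength: λ' = 2.6096 + 0.1612 = 2.7708 pm
Final photon energy: E' = hc/λ' = 447.4674 keV

Electron kinetic energy:
K_e = E - E' = 475.1000 - 447.4674 = 27.6326 keV

(Intermediate values are shown rounded; full precision is carried through to the final answer.)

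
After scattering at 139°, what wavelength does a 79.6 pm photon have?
83.8575 pm

Using the Compton scattering formula:
λ' = λ + Δλ = λ + λ_C(1 - cos θ)

Given:
- Initial wavelength λ = 79.6 pm
- Scattering angle θ = 139°
- Compton wavelength λ_C ≈ 2.4263 pm

Calculate the shift:
Δλ = 2.4263 × (1 - cos(139°))
Δλ = 2.4263 × 1.7547
Δλ = 4.2575 pm

Final wavelength:
λ' = 79.6 + 4.2575 = 83.8575 pm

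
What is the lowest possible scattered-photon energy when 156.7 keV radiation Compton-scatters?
97.1296 keV (at θ = 180°)

The scattered photon has minimum energy when its wavelength is maximum, i.e., when the Compton shift Δλ = λ_C(1 − cos θ) is maximum. This occurs at θ = 180° (backscattering), giving Δλ_max = 2λ_C = 4.8526 pm.

Initial wavelength: λ₀ = hc/E₀ = 7.9122 pm
Maximum final wavelength: λ'_max = λ₀ + 2λ_C = 7.9122 + 4.8526 = 12.7648 pm
Minimum final energy: E'_min = hc/λ'_max = 97.1296 keV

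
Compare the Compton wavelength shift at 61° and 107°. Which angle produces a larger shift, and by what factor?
107° produces the larger shift by a factor of 2.509

Calculate both shifts using Δλ = λ_C(1 - cos θ):

For θ₁ = 61°:
Δλ₁ = 2.4263 × (1 - cos(61°))
Δλ₁ = 2.4263 × 0.5152
Δλ₁ = 1.2500 pm

For θ₂ = 107°:
Δλ₂ = 2.4263 × (1 - cos(107°))
Δλ₂ = 2.4263 × 1.2924
Δλ₂ = 3.1357 pm

The 107° angle produces the larger shift.
Ratio: 3.1357/1.2500 = 2.509

(Intermediate values are shown rounded; full precision is carried through to the final answer.)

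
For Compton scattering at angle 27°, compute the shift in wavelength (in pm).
0.2645 pm

Using the Compton scattering formula:
Δλ = λ_C(1 - cos θ)

where λ_C = h/(m_e·c) ≈ 2.4263 pm is the Compton wavelength of an electron.

For θ = 27°:
cos(27°) = 0.8910
1 - cos(27°) = 0.1090

Δλ = 2.4263 × 0.1090
Δλ = 0.2645 pm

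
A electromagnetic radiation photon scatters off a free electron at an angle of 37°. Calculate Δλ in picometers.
0.4886 pm

Using the Compton scattering formula:
Δλ = λ_C(1 - cos θ)

where λ_C = h/(m_e·c) ≈ 2.4263 pm is the Compton wavelength of an electron.

For θ = 37°:
cos(37°) = 0.7986
1 - cos(37°) = 0.2014

Δλ = 2.4263 × 0.2014
Δλ = 0.4886 pm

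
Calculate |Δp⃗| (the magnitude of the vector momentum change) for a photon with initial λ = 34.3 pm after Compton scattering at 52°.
1.6719e-23 kg·m/s

Photon momentum magnitude is p = h/λ.

Initial momentum:
p₀ = h/λ = 6.6261e-34/3.4300e-11 = 1.9318e-23 kg·m/s

After scattering:
λ' = λ + Δλ = 34.3 + 0.9325 = 35.2325 pm
p' = h/λ' = 6.6261e-34/3.5233e-11 = 1.8807e-23 kg·m/s

Momentum is a vector; the scattered photon's direction makes angle θ = 52° with the incident direction. The magnitude of the vector change Δp⃗ = p⃗₀ − p⃗' is found from the law of cosines:
|Δp⃗|² = p₀² + p'² − 2p₀p'cos θ
|Δp⃗|² = (1.9318e-23)² + (1.8807e-23)² − 2·1.9318e-23·1.8807e-23·cos(52°)
|Δp⃗| = 1.6719e-23 kg·m/s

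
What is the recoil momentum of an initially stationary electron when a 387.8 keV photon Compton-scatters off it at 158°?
2.8702e-22 kg·m/s

The electron is initially at rest, so by conservation of momentum:
p⃗_e = p⃗₀ − p⃗'  (incident photon momentum minus scattered photon momentum)

Photon momentum magnitudes (p = h/λ = E/c):
λ₀ = hc/E₀ = 3.1971 pm → p₀ = h/λ₀ = 2.0725e-22 kg·m/s
Δλ = λ_C(1 − cos 158°) = 4.6759 pm
λ' = 7.8731 pm → p' = h/λ' = 8.4161e-23 kg·m/s

The scattered photon makes angle θ = 158° with the incident direction, so by the law of cosines:
|p⃗_e|² = p₀² + p'² − 2p₀p'cos θ
|p⃗_e|² = (2.0725e-22)² + (8.4161e-23)² − 2·2.0725e-22·8.4161e-23·cos(158°)
|p⃗_e| = 2.8702e-22 kg·m/s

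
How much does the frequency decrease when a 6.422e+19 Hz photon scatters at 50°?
1.006e+19 Hz (decrease)

Convert frequency to wavelength (c = 299792458 m/s):
λ₀ = c/f₀ = 299792458/6.422e+19 = 4.6682102e-12 m = 4.6682 pm

Calculate Compton shift:
Δλ = λ_C(1 - cos(50°)) = 0.8667 pm

Final wavelength:
λ' = λ₀ + Δλ = 4.6682 + 0.8667 = 5.5349 pm

Final frequency:
f' = c/λ' = 299792458/5.5349183e-12 = 5.4163846e+19 Hz

Frequency shift (decrease):
Δf = f₀ - f' = 6.422e+19 - 5.4163846e+19 = 1.006e+19 Hz

(Intermediate values are shown rounded; full precision is carried through to the final answer.)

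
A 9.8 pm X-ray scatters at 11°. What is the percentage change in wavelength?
0.4549%

Calculate the Compton shift:
Δλ = λ_C(1 - cos(11°))
Δλ = 2.4263 × (1 - cos(11°))
Δλ = 2.4263 × 0.0184
Δλ = 0.0446 pm

Percentage change:
(Δλ/λ₀) × 100 = (0.0446/9.8) × 100
= 0.4549%

(Intermediate values are shown rounded; full precision is carried through to the final answer.)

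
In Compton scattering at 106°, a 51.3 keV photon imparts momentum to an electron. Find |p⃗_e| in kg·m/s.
4.1348e-23 kg·m/s

The electron is initially at rest, so by conservation of momentum:
p⃗_e = p⃗₀ − p⃗'  (incident photon momentum minus scattered photon momentum)

Photon momentum magnitudes (p = h/λ = E/c):
λ₀ = hc/E₀ = 24.1685 pm → p₀ = h/λ₀ = 2.7416e-23 kg·m/s
Δλ = λ_C(1 − cos 106°) = 3.0951 pm
λ' = 27.2636 pm → p' = h/λ' = 2.4304e-23 kg·m/s

The scattered photon makes angle θ = 106° with the incident direction, so by the law of cosines:
|p⃗_e|² = p₀² + p'² − 2p₀p'cos θ
|p⃗_e|² = (2.7416e-23)² + (2.4304e-23)² − 2·2.7416e-23·2.4304e-23·cos(106°)
|p⃗_e| = 4.1348e-23 kg·m/s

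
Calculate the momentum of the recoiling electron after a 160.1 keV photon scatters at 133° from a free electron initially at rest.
1.3038e-22 kg·m/s

The electron is initially at rest, so by conservation of momentum:
p⃗_e = p⃗₀ − p⃗'  (incident photon momentum minus scattered photon momentum)

Photon momentum magnitudes (p = h/λ = E/c):
λ₀ = hc/E₀ = 7.7442 pm → p₀ = h/λ₀ = 8.5562e-23 kg·m/s
Δλ = λ_C(1 − cos 133°) = 4.0810 pm
λ' = 11.8252 pm → p' = h/λ' = 5.6033e-23 kg·m/s

The scattered photon makes angle θ = 133° with the incident direction, so by the law of cosines:
|p⃗_e|² = p₀² + p'² − 2p₀p'cos θ
|p⃗_e|² = (8.5562e-23)² + (5.6033e-23)² − 2·8.5562e-23·5.6033e-23·cos(133°)
|p⃗_e| = 1.3038e-22 kg·m/s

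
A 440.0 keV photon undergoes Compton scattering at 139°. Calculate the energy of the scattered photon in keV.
175.2354 keV

First convert energy to wavelength:
λ = hc/E, with hc ≈ 1239.842 keV·pm (i.e. 1239.842 eV·nm)

For E = 440.0 keV = 440000 eV:
λ = 1239.842 keV·pm / 440.0 keV
λ = 2.8178 pm

Calculate the Compton shift:
Δλ = λ_C(1 - cos(139°)) = 2.4263 × 1.7547
Δλ = 4.2575 pm

Final wavelength:
λ' = 2.8178 + 4.2575 = 7.0753 pm

Final energy:
E' = hc/λ' = 1239.842 / 7.0753 = 175.2354 keV

(Intermediate values are shown rounded; full precision is carried through to the final answer.)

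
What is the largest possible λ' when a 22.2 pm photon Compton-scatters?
27.0526 pm (at θ = 180°)

The Compton shift is Δλ = λ_C(1 − cos θ).

Since cos θ ranges from −1 to 1, the factor (1 − cos θ) ranges from 0 to 2; the maximum shift occurs at θ = 180° (backscattering):
Δλ_max = 2λ_C = 2 × 2.4263 pm = 4.8526 pm

Maximum scattered wavelength:
λ'_max = λ₀ + Δλ_max = 22.2 + 4.8526 = 27.0526 pm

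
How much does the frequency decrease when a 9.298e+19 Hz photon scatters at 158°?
5.503e+19 Hz (decrease)

Convert frequency to wavelength (c = 299792458 m/s):
λ₀ = c/f₀ = 299792458/9.298e+19 = 3.2242682e-12 m = 3.2243 pm

Calculate Compton shift:
Δλ = λ_C(1 - cos(158°)) = 4.6759 pm

Final wavelength:
λ' = λ₀ + Δλ = 3.2243 + 4.6759 = 7.9002 pm

Final frequency:
f' = c/λ' = 299792458/7.9002141e-12 = 3.7947384e+19 Hz

Frequency shift (decrease):
Δf = f₀ - f' = 9.298e+19 - 3.7947384e+19 = 5.503e+19 Hz

(Intermediate values are shown rounded; full precision is carried through to the final answer.)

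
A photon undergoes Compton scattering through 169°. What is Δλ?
4.8080 pm

Using the Compton scattering formula:
Δλ = λ_C(1 - cos θ)

where λ_C = h/(m_e·c) ≈ 2.4263 pm is the Compton wavelength of an electron.

For θ = 169°:
cos(169°) = -0.9816
1 - cos(169°) = 1.9816

Δλ = 2.4263 × 1.9816
Δλ = 4.8080 pm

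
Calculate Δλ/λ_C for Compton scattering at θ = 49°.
0.3439 λ_C

The Compton shift formula is:
Δλ = λ_C(1 - cos θ)

Dividing both sides by λ_C:
Δλ/λ_C = 1 - cos θ

For θ = 49°:
Δλ/λ_C = 1 - cos(49°)
Δλ/λ_C = 1 - 0.6561
Δλ/λ_C = 0.3439

This means the shift is 0.3439 × λ_C = 0.8345 pm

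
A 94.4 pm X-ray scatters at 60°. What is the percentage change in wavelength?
1.2851%

Calculate the Compton shift:
Δλ = λ_C(1 - cos(60°))
Δλ = 2.4263 × (1 - cos(60°))
Δλ = 2.4263 × 0.5000
Δλ = 1.2132 pm

Percentage change:
(Δλ/λ₀) × 100 = (1.2132/94.4) × 100
= 1.2851%

(Intermediate values are shown rounded; full precision is carried through to the final answer.)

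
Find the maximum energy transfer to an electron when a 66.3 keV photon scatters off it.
13.6597 keV

Maximum energy transfer occurs at θ = 180° (backscattering).

Initial photon: E₀ = 66.3 keV → λ₀ = 18.7005 pm

Maximum Compton shift (at 180°):
Δλ_max = 2λ_C = 2 × 2.4263 = 4.8526 pm

Final wavelength:
λ' = 18.7005 + 4.8526 = 23.5531 pm

Minimum photon energy (maximum energy to electron):
E'_min = hc/λ' = 52.6403 keV

Maximum electron kinetic energy:
K_max = E₀ - E'_min = 66.3000 - 52.6403 = 13.6597 keV

(Intermediate values are shown rounded; full precision is carried through to the final answer.)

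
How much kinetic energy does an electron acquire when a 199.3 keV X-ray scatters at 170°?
86.9623 keV

By energy conservation: K_e = E_initial - E_final

First find the scattered photon energy:
Initial wavelength: λ = hc/E = 6.2210 pm
Compton shift: Δλ = λ_C(1 - cos(170°)) = 4.8158 pm
Final wavelength: λ' = 6.2210 + 4.8158 = 11.0367 pm
Final photon energy: E' = hc/λ' = 112.3377 keV

Electron kinetic energy:
K_e = E - E' = 199.3000 - 112.3377 = 86.9623 keV

(Intermediate values are shown rounded; full precision is carried through to the final answer.)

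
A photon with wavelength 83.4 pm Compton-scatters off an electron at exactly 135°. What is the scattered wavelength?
87.5420 pm

Using the Compton formula: λ' = λ + λ_C(1 − cos θ)

For θ = 135°, cos θ = -√2/2 (exact) ≈ -0.7071, so:
1 − cos 135° = 1 − (-√2/2) ≈ 1.7071

Δλ = λ_C × 1.7071 = 2.4263 × 1.7071 = 4.1420 pm

λ' = 83.4 + 4.1420 = 87.5420 pm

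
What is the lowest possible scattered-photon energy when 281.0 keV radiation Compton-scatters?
133.8219 keV (at θ = 180°)

The scattered photon has minimum energy when its wavelength is maximum, i.e., when the Compton shift Δλ = λ_C(1 − cos θ) is maximum. This occurs at θ = 180° (backscattering), giving Δλ_max = 2λ_C = 4.8526 pm.

Initial wavelength: λ₀ = hc/E₀ = 4.4122 pm
Maximum final wavelength: λ'_max = λ₀ + 2λ_C = 4.4122 + 4.8526 = 9.2649 pm
Minimum final energy: E'_min = hc/λ'_max = 133.8219 keV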